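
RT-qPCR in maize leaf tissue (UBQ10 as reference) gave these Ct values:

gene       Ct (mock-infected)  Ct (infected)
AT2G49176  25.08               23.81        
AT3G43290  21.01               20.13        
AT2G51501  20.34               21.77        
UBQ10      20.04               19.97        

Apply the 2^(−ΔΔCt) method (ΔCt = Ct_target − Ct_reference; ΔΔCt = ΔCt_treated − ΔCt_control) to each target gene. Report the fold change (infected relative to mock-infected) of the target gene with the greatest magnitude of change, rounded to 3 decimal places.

0.354

AT2G49176: ΔΔCt = (23.81−19.97) − (25.08−20.04) = 3.84 − 5.04 = -1.20; fold change = 2^1.20 = 2.297
AT3G43290: ΔΔCt = (20.13−19.97) − (21.01−20.04) = 0.16 − 0.97 = -0.81; fold change = 2^0.81 = 1.753
AT2G51501: ΔΔCt = (21.77−19.97) − (20.34−20.04) = 1.80 − 0.30 = 1.50; fold change = 2^-1.50 = 0.354
AT2G51501 has the largest |ΔΔCt| = 1.50.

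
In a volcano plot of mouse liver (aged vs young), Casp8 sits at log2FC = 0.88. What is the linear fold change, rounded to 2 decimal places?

Fold change = 2^(0.88) = 1.840

1.84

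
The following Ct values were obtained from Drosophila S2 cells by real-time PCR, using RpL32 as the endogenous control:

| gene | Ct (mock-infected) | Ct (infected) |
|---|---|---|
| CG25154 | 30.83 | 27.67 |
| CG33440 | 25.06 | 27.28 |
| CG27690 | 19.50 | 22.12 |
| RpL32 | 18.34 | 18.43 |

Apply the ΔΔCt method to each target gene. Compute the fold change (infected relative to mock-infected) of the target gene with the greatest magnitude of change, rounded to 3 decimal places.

9.514

CG25154: ΔΔCt = (27.67−18.43) − (30.83−18.34) = 9.24 − 12.49 = -3.25; fold change = 2^3.25 = 9.514
CG33440: ΔΔCt = (27.28−18.43) − (25.06−18.34) = 8.85 − 6.72 = 2.13; fold change = 2^-2.13 = 0.228
CG27690: ΔΔCt = (22.12−18.43) − (19.50−18.34) = 3.69 − 1.16 = 2.53; fold change = 2^-2.53 = 0.173
CG25154 has the largest |ΔΔCt| = 3.25.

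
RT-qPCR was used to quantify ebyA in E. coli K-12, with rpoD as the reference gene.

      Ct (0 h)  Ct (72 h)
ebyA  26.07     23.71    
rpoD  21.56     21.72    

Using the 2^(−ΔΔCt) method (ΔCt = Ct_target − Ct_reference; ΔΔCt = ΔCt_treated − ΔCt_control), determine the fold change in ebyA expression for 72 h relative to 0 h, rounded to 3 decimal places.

5.736

ΔCt(0 h) = 26.070 − 21.560 = 4.510
ΔCt(72 h) = 23.710 − 21.720 = 1.990
ΔΔCt = 1.990 − 4.510 = -2.520
Fold change = 2^(−(-2.520)) = 2^2.520 = 5.7358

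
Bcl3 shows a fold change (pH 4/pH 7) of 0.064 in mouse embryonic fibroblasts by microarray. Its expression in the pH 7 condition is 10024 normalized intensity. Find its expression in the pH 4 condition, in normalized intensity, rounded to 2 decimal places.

641.54

pH 4 expression = 10024 × 0.064 = 641.54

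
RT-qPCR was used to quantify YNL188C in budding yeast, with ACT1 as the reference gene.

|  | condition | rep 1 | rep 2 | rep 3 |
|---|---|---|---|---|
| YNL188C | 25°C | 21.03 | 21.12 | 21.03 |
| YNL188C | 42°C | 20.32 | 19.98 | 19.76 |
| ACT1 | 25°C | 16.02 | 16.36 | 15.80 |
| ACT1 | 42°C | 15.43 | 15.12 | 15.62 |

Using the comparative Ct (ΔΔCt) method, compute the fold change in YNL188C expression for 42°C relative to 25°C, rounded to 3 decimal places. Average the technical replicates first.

1.292

Mean Ct: YNL188C 25°C 21.060; YNL188C 42°C 20.020; ACT1 25°C 16.060; ACT1 42°C 15.390
ΔCt(25°C) = 21.060 − 16.060 = 5.000
ΔCt(42°C) = 20.020 − 15.390 = 4.630
ΔΔCt = 4.630 − 5.000 = -0.370
Fold change = 2^(−(-0.370)) = 2^0.370 = 1.2924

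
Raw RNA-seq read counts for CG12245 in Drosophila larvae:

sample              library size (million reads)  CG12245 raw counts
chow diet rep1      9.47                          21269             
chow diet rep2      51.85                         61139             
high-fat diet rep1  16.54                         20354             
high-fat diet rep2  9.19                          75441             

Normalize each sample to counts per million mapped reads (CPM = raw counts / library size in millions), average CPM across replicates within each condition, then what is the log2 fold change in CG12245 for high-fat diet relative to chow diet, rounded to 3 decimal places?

CPM(chow diet rep1) = 21269 / 9.47 = 2245.9345
CPM(chow diet rep2) = 61139 / 51.85 = 1179.1514
CPM(high-fat diet rep1) = 20354 / 16.54 = 1230.5925
CPM(high-fat diet rep2) = 75441 / 9.19 = 8209.0316
mean CPM(chow diet) = 1712.5430; mean CPM(high-fat diet) = 4719.8120
Fold change = 4719.8120 / 1712.5430 = 2.75603
log2(2.75603) = 1.4626

1.463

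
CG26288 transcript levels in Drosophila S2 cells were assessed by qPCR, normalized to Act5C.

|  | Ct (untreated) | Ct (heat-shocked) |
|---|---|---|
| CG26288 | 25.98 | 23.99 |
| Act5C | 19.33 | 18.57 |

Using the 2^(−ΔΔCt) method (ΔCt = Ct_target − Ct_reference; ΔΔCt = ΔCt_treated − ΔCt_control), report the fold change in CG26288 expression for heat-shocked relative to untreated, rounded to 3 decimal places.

2.346

ΔCt(untreated) = 25.980 − 19.330 = 6.650
ΔCt(heat-shocked) = 23.990 − 18.570 = 5.420
ΔΔCt = 5.420 − 6.650 = -1.230
Fold change = 2^(−(-1.230)) = 2^1.230 = 2.3457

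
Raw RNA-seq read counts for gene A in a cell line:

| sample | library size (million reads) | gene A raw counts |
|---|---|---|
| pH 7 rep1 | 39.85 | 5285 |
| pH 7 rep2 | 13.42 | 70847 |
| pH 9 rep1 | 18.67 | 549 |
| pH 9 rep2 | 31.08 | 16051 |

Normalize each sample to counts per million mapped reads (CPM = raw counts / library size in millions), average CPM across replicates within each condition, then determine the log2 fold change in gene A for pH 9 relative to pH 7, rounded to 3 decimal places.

-3.310

CPM(pH 7 rep1) = 5285 / 39.85 = 132.6223
CPM(pH 7 rep2) = 70847 / 13.42 = 5279.2101
CPM(pH 9 rep1) = 549 / 18.67 = 29.4055
CPM(pH 9 rep2) = 16051 / 31.08 = 516.4414
mean CPM(pH 7) = 2705.9162; mean CPM(pH 9) = 272.9235
Fold change = 272.9235 / 2705.9162 = 0.10086
log2(0.10086) = -3.3095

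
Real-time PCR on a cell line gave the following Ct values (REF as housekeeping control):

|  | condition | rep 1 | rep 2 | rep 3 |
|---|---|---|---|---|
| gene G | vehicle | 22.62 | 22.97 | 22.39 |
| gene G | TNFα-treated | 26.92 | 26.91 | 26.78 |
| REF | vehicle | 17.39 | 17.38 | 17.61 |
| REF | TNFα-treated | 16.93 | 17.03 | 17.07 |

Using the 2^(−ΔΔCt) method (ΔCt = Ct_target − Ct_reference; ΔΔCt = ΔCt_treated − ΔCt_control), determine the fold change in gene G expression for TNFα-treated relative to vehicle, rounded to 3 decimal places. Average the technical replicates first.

Mean Ct: gene G vehicle 22.660; gene G TNFα-treated 26.870; REF vehicle 17.460; REF TNFα-treated 17.010
ΔCt(vehicle) = 22.660 − 17.460 = 5.200
ΔCt(TNFα-treated) = 26.870 − 17.010 = 9.860
ΔΔCt = 9.860 − 5.200 = 4.660
Fold change = 2^(−4.660) = 0.0396

0.040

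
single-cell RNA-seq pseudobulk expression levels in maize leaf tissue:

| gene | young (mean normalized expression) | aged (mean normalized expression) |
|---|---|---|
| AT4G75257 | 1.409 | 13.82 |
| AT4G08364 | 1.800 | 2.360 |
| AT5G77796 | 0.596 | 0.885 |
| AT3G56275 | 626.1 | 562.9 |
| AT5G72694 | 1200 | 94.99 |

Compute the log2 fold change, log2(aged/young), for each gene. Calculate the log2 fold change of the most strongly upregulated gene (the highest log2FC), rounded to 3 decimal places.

log2(13.82/1.409) = 3.294  (AT4G75257)
log2(2.360/1.800) = 0.391  (AT4G08364)
log2(0.885/0.596) = 0.570  (AT5G77796)
log2(562.9/626.1) = -0.154  (AT3G56275)
log2(94.99/1200) = -3.659  (AT5G72694)
AT4G75257 is most strongly upregulated.

3.294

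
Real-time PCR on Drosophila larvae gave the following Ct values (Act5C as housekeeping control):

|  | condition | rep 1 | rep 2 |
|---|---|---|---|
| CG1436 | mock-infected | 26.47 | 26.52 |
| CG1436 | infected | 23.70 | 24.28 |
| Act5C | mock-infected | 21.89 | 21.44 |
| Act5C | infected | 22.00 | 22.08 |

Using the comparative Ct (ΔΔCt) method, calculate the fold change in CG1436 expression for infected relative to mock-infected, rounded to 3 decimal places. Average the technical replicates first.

7.362

Mean Ct: CG1436 mock-infected 26.495; CG1436 infected 23.990; Act5C mock-infected 21.665; Act5C infected 22.040
ΔCt(mock-infected) = 26.495 − 21.665 = 4.830
ΔCt(infected) = 23.990 − 22.040 = 1.950
ΔΔCt = 1.950 − 4.830 = -2.880
Fold change = 2^(−(-2.880)) = 2^2.880 = 7.3615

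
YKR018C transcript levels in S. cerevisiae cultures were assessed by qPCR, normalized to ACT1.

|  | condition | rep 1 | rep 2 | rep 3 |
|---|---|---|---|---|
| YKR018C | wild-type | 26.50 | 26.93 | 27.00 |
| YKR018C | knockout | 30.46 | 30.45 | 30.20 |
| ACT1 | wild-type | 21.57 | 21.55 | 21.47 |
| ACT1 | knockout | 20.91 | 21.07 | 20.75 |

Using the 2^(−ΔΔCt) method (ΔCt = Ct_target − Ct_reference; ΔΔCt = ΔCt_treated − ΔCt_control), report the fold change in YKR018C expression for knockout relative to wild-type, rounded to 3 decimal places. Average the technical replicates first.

Mean Ct: YKR018C wild-type 26.810; YKR018C knockout 30.370; ACT1 wild-type 21.530; ACT1 knockout 20.910
ΔCt(wild-type) = 26.810 − 21.530 = 5.280
ΔCt(knockout) = 30.370 − 20.910 = 9.460
ΔΔCt = 9.460 − 5.280 = 4.180
Fold change = 2^(−4.180) = 0.0552

0.055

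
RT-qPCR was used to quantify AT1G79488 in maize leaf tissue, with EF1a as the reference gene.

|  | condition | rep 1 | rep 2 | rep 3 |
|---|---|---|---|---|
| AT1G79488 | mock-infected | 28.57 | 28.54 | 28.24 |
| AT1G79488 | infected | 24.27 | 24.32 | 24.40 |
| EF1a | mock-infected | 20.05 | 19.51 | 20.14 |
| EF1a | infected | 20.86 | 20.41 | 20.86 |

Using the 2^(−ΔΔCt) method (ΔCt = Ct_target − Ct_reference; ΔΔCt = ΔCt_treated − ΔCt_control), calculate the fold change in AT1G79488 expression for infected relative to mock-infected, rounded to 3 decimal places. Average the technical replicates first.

Mean Ct: AT1G79488 mock-infected 28.450; AT1G79488 infected 24.330; EF1a mock-infected 19.900; EF1a infected 20.710
ΔCt(mock-infected) = 28.450 − 19.900 = 8.550
ΔCt(infected) = 24.330 − 20.710 = 3.620
ΔΔCt = 3.620 − 8.550 = -4.930
Fold change = 2^(−(-4.930)) = 2^4.930 = 30.4844

30.484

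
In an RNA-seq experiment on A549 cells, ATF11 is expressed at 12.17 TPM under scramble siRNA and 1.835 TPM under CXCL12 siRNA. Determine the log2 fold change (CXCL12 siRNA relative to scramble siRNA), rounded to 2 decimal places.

Fold change = 1.835 / 12.17 = 0.1508
log2(0.1508) = -2.729

-2.73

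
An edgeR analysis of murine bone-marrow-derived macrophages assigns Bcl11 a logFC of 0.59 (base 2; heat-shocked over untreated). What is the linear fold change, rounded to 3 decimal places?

1.505

Fold change = 2^(0.59) = 1.5052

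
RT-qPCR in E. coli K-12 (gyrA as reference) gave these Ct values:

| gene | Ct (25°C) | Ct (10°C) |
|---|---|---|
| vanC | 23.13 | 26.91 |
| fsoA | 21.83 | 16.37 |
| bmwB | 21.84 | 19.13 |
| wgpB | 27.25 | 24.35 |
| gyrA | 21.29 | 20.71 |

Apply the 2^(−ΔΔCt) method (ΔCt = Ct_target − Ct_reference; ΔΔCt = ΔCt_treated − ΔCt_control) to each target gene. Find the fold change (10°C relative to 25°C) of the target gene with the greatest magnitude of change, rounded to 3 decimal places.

vanC: ΔΔCt = (26.91−20.71) − (23.13−21.29) = 6.20 − 1.84 = 4.36; fold change = 2^-4.36 = 0.049
fsoA: ΔΔCt = (16.37−20.71) − (21.83−21.29) = -4.34 − 0.54 = -4.88; fold change = 2^4.88 = 29.446
bmwB: ΔΔCt = (19.13−20.71) − (21.84−21.29) = -1.58 − 0.55 = -2.13; fold change = 2^2.13 = 4.377
wgpB: ΔΔCt = (24.35−20.71) − (27.25−21.29) = 3.64 − 5.96 = -2.32; fold change = 2^2.32 = 4.993
fsoA has the largest |ΔΔCt| = 4.88.

29.446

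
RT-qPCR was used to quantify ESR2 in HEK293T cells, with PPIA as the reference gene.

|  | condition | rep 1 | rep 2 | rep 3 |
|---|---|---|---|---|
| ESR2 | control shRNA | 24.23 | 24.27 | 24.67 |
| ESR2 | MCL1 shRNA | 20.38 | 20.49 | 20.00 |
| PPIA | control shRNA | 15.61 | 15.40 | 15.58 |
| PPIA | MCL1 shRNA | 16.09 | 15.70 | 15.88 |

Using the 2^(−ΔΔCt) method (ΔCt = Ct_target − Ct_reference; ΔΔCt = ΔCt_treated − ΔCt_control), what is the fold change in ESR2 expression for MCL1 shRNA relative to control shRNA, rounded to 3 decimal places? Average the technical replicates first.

22.009

Mean Ct: ESR2 control shRNA 24.390; ESR2 MCL1 shRNA 20.290; PPIA control shRNA 15.530; PPIA MCL1 shRNA 15.890
ΔCt(control shRNA) = 24.390 − 15.530 = 8.860
ΔCt(MCL1 shRNA) = 20.290 − 15.890 = 4.400
ΔΔCt = 4.400 − 8.860 = -4.460
Fold change = 2^(−(-4.460)) = 2^4.460 = 22.0087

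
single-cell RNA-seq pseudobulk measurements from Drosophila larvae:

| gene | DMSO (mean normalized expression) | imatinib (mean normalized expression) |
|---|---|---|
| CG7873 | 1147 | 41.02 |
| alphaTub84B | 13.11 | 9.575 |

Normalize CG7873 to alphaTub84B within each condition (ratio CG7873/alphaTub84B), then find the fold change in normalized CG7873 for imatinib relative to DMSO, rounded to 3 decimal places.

CG7873/alphaTub84B (DMSO) = 1147 / 13.11 = 87.49
CG7873/alphaTub84B (imatinib) = 41.02 / 9.575 = 4.2841
Fold change = 4.2841 / 87.49 = 0.0490

0.049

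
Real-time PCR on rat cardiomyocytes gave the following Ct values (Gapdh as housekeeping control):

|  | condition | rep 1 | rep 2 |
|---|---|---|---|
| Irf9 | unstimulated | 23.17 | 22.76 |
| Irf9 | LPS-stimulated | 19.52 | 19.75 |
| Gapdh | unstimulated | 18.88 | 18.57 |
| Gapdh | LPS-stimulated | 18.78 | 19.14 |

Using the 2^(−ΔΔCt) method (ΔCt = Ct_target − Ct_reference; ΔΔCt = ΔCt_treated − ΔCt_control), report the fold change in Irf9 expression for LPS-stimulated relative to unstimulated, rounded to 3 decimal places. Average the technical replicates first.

11.835

Mean Ct: Irf9 unstimulated 22.965; Irf9 LPS-stimulated 19.635; Gapdh unstimulated 18.725; Gapdh LPS-stimulated 18.960
ΔCt(unstimulated) = 22.965 − 18.725 = 4.240
ΔCt(LPS-stimulated) = 19.635 − 18.960 = 0.675
ΔΔCt = 0.675 − 4.240 = -3.565
Fold change = 2^(−(-3.565)) = 2^3.565 = 11.8351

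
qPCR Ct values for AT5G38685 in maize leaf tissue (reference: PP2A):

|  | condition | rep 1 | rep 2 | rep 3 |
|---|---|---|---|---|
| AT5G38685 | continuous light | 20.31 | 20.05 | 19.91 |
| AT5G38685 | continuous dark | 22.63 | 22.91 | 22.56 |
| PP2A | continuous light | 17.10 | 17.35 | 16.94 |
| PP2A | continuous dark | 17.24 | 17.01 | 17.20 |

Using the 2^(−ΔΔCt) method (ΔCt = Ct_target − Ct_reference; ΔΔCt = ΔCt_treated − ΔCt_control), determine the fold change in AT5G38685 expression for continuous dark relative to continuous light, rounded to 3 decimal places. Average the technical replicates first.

Mean Ct: AT5G38685 continuous light 20.090; AT5G38685 continuous dark 22.700; PP2A continuous light 17.130; PP2A continuous dark 17.150
ΔCt(continuous light) = 20.090 − 17.130 = 2.960
ΔCt(continuous dark) = 22.700 − 17.150 = 5.550
ΔΔCt = 5.550 − 2.960 = 2.590
Fold change = 2^(−2.590) = 0.1661

0.166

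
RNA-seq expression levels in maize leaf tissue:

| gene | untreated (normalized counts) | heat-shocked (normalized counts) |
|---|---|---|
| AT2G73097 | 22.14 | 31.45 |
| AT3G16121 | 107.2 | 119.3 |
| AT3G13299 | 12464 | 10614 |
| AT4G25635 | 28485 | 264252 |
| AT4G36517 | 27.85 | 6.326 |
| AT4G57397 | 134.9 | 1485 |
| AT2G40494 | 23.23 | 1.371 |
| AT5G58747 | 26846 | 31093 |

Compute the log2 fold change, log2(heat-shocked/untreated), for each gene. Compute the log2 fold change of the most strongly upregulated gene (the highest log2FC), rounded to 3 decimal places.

log2(31.45/22.14) = 0.506  (AT2G73097)
log2(119.3/107.2) = 0.154  (AT3G16121)
log2(10614/12464) = -0.232  (AT3G13299)
log2(264252/28485) = 3.214  (AT4G25635)
log2(6.326/27.85) = -2.138  (AT4G36517)
log2(1485/134.9) = 3.461  (AT4G57397)
log2(1.371/23.23) = -4.083  (AT2G40494)
log2(31093/26846) = 0.212  (AT5G58747)
AT4G57397 is most strongly upregulated.

3.461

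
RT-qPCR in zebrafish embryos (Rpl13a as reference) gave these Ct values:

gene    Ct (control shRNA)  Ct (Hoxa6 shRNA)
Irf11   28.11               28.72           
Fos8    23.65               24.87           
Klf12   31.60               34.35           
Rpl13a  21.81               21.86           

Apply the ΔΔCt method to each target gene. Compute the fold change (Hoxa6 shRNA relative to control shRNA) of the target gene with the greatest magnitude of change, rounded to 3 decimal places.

Irf11: ΔΔCt = (28.72−21.86) − (28.11−21.81) = 6.86 − 6.30 = 0.56; fold change = 2^-0.56 = 0.678
Fos8: ΔΔCt = (24.87−21.86) − (23.65−21.81) = 3.01 − 1.84 = 1.17; fold change = 2^-1.17 = 0.444
Klf12: ΔΔCt = (34.35−21.86) − (31.60−21.81) = 12.49 − 9.79 = 2.70; fold change = 2^-2.70 = 0.154
Klf12 has the largest |ΔΔCt| = 2.70.

0.154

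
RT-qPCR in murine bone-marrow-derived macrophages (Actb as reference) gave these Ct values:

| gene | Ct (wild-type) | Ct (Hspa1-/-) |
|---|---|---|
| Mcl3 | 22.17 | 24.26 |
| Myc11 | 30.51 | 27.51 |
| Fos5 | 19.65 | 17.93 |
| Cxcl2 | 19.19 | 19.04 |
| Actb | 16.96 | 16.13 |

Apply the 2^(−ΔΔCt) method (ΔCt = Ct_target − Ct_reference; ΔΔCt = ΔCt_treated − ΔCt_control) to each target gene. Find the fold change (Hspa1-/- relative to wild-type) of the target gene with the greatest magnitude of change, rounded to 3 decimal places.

0.132

Mcl3: ΔΔCt = (24.26−16.13) − (22.17−16.96) = 8.13 − 5.21 = 2.92; fold change = 2^-2.92 = 0.132
Myc11: ΔΔCt = (27.51−16.13) − (30.51−16.96) = 11.38 − 13.55 = -2.17; fold change = 2^2.17 = 4.500
Fos5: ΔΔCt = (17.93−16.13) − (19.65−16.96) = 1.80 − 2.69 = -0.89; fold change = 2^0.89 = 1.853
Cxcl2: ΔΔCt = (19.04−16.13) − (19.19−16.96) = 2.91 − 2.23 = 0.68; fold change = 2^-0.68 = 0.624
Mcl3 has the largest |ΔΔCt| = 2.92.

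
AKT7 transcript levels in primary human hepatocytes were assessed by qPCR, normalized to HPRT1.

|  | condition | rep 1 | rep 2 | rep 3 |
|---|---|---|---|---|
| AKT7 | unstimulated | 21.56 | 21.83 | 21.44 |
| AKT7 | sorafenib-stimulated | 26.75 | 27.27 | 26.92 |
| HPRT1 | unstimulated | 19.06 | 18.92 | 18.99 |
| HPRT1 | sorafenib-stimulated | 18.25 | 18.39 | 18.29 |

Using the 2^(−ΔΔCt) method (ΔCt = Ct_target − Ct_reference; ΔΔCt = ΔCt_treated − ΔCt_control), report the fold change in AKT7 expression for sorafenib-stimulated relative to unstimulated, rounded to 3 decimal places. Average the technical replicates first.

0.015

Mean Ct: AKT7 unstimulated 21.610; AKT7 sorafenib-stimulated 26.980; HPRT1 unstimulated 18.990; HPRT1 sorafenib-stimulated 18.310
ΔCt(unstimulated) = 21.610 − 18.990 = 2.620
ΔCt(sorafenib-stimulated) = 26.980 − 18.310 = 8.670
ΔΔCt = 8.670 − 2.620 = 6.050
Fold change = 2^(−6.050) = 0.0151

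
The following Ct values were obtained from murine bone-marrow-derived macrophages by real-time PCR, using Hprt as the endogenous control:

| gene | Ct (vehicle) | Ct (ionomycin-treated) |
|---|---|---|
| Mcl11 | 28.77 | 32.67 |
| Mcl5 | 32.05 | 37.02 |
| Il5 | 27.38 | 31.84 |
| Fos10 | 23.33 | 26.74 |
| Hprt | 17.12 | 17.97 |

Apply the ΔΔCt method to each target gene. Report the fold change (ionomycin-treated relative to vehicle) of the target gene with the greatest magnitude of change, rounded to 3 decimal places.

Mcl11: ΔΔCt = (32.67−17.97) − (28.77−17.12) = 14.70 − 11.65 = 3.05; fold change = 2^-3.05 = 0.121
Mcl5: ΔΔCt = (37.02−17.97) − (32.05−17.12) = 19.05 − 14.93 = 4.12; fold change = 2^-4.12 = 0.058
Il5: ΔΔCt = (31.84−17.97) − (27.38−17.12) = 13.87 − 10.26 = 3.61; fold change = 2^-3.61 = 0.082
Fos10: ΔΔCt = (26.74−17.97) − (23.33−17.12) = 8.77 − 6.21 = 2.56; fold change = 2^-2.56 = 0.170
Mcl5 has the largest |ΔΔCt| = 4.12.

0.058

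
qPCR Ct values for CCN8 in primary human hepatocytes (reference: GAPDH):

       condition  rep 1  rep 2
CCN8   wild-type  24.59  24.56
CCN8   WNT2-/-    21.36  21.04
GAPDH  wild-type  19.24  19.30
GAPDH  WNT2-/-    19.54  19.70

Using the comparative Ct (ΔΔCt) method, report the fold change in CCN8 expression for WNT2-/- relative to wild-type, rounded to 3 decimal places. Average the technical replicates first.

13.223

Mean Ct: CCN8 wild-type 24.575; CCN8 WNT2-/- 21.200; GAPDH wild-type 19.270; GAPDH WNT2-/- 19.620
ΔCt(wild-type) = 24.575 − 19.270 = 5.305
ΔCt(WNT2-/-) = 21.200 − 19.620 = 1.580
ΔΔCt = 1.580 − 5.305 = -3.725
Fold change = 2^(−(-3.725)) = 2^3.725 = 13.2232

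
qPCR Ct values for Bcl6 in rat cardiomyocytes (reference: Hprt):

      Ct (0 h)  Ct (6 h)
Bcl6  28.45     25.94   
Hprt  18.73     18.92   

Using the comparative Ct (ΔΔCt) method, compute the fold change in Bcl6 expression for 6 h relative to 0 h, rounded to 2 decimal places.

6.50

ΔCt(0 h) = 28.450 − 18.730 = 9.720
ΔCt(6 h) = 25.940 − 18.920 = 7.020
ΔΔCt = 7.020 − 9.720 = -2.700
Fold change = 2^(−(-2.700)) = 2^2.700 = 6.498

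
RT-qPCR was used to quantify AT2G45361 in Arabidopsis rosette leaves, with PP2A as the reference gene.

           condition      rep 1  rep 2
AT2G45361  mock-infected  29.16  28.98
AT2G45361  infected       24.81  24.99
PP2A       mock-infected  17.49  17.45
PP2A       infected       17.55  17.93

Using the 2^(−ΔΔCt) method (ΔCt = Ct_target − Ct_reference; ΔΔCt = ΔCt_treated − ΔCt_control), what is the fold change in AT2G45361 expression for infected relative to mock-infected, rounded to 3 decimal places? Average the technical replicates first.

Mean Ct: AT2G45361 mock-infected 29.070; AT2G45361 infected 24.900; PP2A mock-infected 17.470; PP2A infected 17.740
ΔCt(mock-infected) = 29.070 − 17.470 = 11.600
ΔCt(infected) = 24.900 − 17.740 = 7.160
ΔΔCt = 7.160 − 11.600 = -4.440
Fold change = 2^(−(-4.440)) = 2^4.440 = 21.7057

21.706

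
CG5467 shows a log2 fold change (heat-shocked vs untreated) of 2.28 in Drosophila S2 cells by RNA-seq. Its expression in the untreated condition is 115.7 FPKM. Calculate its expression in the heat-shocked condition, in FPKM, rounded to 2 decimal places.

Fold change = 2^(2.28) = 4.8568
heat-shocked expression = 115.7 × 4.8568 = 561.93

561.93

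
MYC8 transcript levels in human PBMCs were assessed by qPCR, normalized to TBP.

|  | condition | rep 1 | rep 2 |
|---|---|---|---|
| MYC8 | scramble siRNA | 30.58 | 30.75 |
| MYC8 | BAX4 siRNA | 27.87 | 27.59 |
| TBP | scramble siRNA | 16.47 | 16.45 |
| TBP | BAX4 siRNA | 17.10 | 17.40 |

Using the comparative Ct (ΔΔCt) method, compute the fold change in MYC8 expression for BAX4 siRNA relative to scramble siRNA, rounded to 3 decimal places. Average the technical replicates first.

13.223

Mean Ct: MYC8 scramble siRNA 30.665; MYC8 BAX4 siRNA 27.730; TBP scramble siRNA 16.460; TBP BAX4 siRNA 17.250
ΔCt(scramble siRNA) = 30.665 − 16.460 = 14.205
ΔCt(BAX4 siRNA) = 27.730 − 17.250 = 10.480
ΔΔCt = 10.480 − 14.205 = -3.725
Fold change = 2^(−(-3.725)) = 2^3.725 = 13.2232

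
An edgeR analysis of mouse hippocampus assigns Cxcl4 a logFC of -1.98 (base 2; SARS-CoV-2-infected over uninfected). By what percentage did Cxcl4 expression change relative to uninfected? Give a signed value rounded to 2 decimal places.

-74.65%

Fold change = 2^(-1.98) = 0.2535
Percent change = (FC − 1) × 100% = (0.2535 − 1) × 100 = -74.65%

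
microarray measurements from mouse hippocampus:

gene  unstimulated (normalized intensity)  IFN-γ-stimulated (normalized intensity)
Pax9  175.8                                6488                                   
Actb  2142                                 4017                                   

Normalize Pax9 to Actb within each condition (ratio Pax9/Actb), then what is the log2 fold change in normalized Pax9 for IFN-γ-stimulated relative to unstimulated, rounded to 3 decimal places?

Pax9/Actb (unstimulated) = 175.8 / 2142 = 0.082073
Pax9/Actb (IFN-γ-stimulated) = 6488 / 4017 = 1.6151
Fold change = 1.6151 / 0.082073 = 19.6793
log2(19.6793) = 4.2986

4.299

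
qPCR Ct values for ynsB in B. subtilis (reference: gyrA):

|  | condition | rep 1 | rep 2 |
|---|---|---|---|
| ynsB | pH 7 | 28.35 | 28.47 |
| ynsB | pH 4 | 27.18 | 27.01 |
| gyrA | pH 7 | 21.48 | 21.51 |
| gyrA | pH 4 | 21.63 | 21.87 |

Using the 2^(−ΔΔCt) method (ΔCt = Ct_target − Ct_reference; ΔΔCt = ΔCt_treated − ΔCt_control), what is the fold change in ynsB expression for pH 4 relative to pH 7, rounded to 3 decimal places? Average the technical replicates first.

Mean Ct: ynsB pH 7 28.410; ynsB pH 4 27.095; gyrA pH 7 21.495; gyrA pH 4 21.750
ΔCt(pH 7) = 28.410 − 21.495 = 6.915
ΔCt(pH 4) = 27.095 − 21.750 = 5.345
ΔΔCt = 5.345 − 6.915 = -1.570
Fold change = 2^(−(-1.570)) = 2^1.570 = 2.9690

2.969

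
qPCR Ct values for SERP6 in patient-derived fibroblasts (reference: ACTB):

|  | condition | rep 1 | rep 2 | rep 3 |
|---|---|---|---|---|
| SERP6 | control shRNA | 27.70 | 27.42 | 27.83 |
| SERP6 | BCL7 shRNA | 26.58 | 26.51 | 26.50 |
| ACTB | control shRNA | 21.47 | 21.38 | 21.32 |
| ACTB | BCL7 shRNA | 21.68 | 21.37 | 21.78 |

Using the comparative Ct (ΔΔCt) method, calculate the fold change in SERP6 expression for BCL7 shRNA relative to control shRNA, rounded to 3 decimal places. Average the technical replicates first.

Mean Ct: SERP6 control shRNA 27.650; SERP6 BCL7 shRNA 26.530; ACTB control shRNA 21.390; ACTB BCL7 shRNA 21.610
ΔCt(control shRNA) = 27.650 − 21.390 = 6.260
ΔCt(BCL7 shRNA) = 26.530 − 21.610 = 4.920
ΔΔCt = 4.920 − 6.260 = -1.340
Fold change = 2^(−(-1.340)) = 2^1.340 = 2.5315

2.532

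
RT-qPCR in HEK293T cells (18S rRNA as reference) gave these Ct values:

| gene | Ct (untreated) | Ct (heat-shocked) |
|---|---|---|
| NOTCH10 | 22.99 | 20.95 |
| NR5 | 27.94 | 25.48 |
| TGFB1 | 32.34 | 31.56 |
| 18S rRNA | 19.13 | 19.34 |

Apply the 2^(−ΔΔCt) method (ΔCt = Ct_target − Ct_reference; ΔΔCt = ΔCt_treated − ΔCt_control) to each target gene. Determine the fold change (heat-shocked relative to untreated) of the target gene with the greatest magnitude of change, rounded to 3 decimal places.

NOTCH10: ΔΔCt = (20.95−19.34) − (22.99−19.13) = 1.61 − 3.86 = -2.25; fold change = 2^2.25 = 4.757
NR5: ΔΔCt = (25.48−19.34) − (27.94−19.13) = 6.14 − 8.81 = -2.67; fold change = 2^2.67 = 6.364
TGFB1: ΔΔCt = (31.56−19.34) − (32.34−19.13) = 12.22 − 13.21 = -0.99; fold change = 2^0.99 = 1.986
NR5 has the largest |ΔΔCt| = 2.67.

6.364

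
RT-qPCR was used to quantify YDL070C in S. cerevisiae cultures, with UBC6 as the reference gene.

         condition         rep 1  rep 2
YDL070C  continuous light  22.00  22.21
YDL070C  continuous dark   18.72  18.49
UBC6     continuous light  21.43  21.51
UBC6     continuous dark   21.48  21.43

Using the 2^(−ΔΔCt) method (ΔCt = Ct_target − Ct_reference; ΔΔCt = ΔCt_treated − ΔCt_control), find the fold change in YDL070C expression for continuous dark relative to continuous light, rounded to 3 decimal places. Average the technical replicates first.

Mean Ct: YDL070C continuous light 22.105; YDL070C continuous dark 18.605; UBC6 continuous light 21.470; UBC6 continuous dark 21.455
ΔCt(continuous light) = 22.105 − 21.470 = 0.635
ΔCt(continuous dark) = 18.605 − 21.455 = -2.850
ΔΔCt = -2.850 − 0.635 = -3.485
Fold change = 2^(−(-3.485)) = 2^3.485 = 11.1967

11.197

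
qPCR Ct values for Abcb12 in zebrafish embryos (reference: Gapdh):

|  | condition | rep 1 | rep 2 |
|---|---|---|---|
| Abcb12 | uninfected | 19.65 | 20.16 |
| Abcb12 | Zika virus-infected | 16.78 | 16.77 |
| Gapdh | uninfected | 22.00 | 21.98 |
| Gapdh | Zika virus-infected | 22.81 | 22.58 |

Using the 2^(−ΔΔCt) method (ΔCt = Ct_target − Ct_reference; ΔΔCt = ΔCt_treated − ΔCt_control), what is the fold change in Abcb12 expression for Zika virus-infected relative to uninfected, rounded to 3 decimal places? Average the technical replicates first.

Mean Ct: Abcb12 uninfected 19.905; Abcb12 Zika virus-infected 16.775; Gapdh uninfected 21.990; Gapdh Zika virus-infected 22.695
ΔCt(uninfected) = 19.905 − 21.990 = -2.085
ΔCt(Zika virus-infected) = 16.775 − 22.695 = -5.920
ΔΔCt = -5.920 − (-2.085) = -3.835
Fold change = 2^(−(-3.835)) = 2^3.835 = 14.2709

14.271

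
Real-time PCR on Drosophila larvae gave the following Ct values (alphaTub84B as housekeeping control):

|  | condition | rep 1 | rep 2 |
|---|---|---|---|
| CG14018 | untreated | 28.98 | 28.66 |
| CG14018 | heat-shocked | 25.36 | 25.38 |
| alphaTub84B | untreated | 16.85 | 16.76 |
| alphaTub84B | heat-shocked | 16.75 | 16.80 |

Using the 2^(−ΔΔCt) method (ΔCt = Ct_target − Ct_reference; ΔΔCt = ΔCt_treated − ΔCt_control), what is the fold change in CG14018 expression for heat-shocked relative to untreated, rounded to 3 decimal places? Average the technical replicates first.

10.703

Mean Ct: CG14018 untreated 28.820; CG14018 heat-shocked 25.370; alphaTub84B untreated 16.805; alphaTub84B heat-shocked 16.775
ΔCt(untreated) = 28.820 − 16.805 = 12.015
ΔCt(heat-shocked) = 25.370 − 16.775 = 8.595
ΔΔCt = 8.595 − 12.015 = -3.420
Fold change = 2^(−(-3.420)) = 2^3.420 = 10.7034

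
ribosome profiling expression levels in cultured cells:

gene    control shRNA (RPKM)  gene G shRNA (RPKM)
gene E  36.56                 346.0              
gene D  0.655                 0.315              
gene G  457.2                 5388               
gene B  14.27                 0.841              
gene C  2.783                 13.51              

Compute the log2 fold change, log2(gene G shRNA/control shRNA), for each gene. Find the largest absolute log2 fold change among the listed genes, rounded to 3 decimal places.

log2(346.0/36.56) = 3.242  (gene E)
log2(0.315/0.655) = -1.056  (gene D)
log2(5388/457.2) = 3.559  (gene G)
log2(0.841/14.27) = -4.085  (gene B)
log2(13.51/2.783) = 2.279  (gene C)
The largest magnitude belongs to gene B.

4.085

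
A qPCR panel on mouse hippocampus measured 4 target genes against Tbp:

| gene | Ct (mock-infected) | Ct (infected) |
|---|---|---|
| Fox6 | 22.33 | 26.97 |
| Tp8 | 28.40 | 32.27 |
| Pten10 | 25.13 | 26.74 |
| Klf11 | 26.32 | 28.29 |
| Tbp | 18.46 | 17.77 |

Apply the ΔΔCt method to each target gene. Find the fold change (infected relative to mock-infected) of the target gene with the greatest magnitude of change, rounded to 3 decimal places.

Fox6: ΔΔCt = (26.97−17.77) − (22.33−18.46) = 9.20 − 3.87 = 5.33; fold change = 2^-5.33 = 0.025
Tp8: ΔΔCt = (32.27−17.77) − (28.40−18.46) = 14.50 − 9.94 = 4.56; fold change = 2^-4.56 = 0.042
Pten10: ΔΔCt = (26.74−17.77) − (25.13−18.46) = 8.97 − 6.67 = 2.30; fold change = 2^-2.30 = 0.203
Klf11: ΔΔCt = (28.29−17.77) − (26.32−18.46) = 10.52 − 7.86 = 2.66; fold change = 2^-2.66 = 0.158
Fox6 has the largest |ΔΔCt| = 5.33.

0.025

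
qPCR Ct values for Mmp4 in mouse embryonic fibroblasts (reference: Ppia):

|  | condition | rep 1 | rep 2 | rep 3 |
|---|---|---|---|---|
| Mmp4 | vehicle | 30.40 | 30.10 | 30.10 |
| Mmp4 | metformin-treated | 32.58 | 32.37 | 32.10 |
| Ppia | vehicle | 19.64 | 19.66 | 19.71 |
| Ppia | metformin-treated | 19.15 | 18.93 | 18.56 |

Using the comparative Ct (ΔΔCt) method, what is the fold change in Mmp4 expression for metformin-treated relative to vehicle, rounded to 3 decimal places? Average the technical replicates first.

Mean Ct: Mmp4 vehicle 30.200; Mmp4 metformin-treated 32.350; Ppia vehicle 19.670; Ppia metformin-treated 18.880
ΔCt(vehicle) = 30.200 − 19.670 = 10.530
ΔCt(metformin-treated) = 32.350 − 18.880 = 13.470
ΔΔCt = 13.470 − 10.530 = 2.940
Fold change = 2^(−2.940) = 0.1303

0.130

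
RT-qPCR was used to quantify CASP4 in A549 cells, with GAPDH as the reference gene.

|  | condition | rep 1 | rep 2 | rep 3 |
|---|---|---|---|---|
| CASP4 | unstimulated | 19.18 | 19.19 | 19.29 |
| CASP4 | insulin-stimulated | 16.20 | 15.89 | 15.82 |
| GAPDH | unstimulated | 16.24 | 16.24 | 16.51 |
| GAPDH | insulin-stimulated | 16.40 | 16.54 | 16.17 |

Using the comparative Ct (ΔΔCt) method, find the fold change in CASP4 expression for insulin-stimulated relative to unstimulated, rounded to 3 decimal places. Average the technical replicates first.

9.781

Mean Ct: CASP4 unstimulated 19.220; CASP4 insulin-stimulated 15.970; GAPDH unstimulated 16.330; GAPDH insulin-stimulated 16.370
ΔCt(unstimulated) = 19.220 − 16.330 = 2.890
ΔCt(insulin-stimulated) = 15.970 − 16.370 = -0.400
ΔΔCt = -0.400 − 2.890 = -3.290
Fold change = 2^(−(-3.290)) = 2^3.290 = 9.7811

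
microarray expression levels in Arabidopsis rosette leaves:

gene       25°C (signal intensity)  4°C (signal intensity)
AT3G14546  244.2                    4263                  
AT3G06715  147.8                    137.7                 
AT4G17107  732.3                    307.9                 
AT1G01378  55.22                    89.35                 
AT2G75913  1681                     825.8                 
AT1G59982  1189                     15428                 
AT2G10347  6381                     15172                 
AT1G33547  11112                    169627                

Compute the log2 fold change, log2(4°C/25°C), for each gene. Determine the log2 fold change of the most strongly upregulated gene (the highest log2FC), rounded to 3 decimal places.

4.126

log2(4263/244.2) = 4.126  (AT3G14546)
log2(137.7/147.8) = -0.102  (AT3G06715)
log2(307.9/732.3) = -1.250  (AT4G17107)
log2(89.35/55.22) = 0.694  (AT1G01378)
log2(825.8/1681) = -1.025  (AT2G75913)
log2(15428/1189) = 3.698  (AT1G59982)
log2(15172/6381) = 1.250  (AT2G10347)
log2(169627/11112) = 3.932  (AT1G33547)
AT3G14546 is most strongly upregulated.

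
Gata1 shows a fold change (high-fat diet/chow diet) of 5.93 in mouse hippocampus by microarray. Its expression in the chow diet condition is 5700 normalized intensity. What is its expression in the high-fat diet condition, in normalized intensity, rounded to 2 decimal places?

high-fat diet expression = 5700 × 5.93 = 33801.00

33801.00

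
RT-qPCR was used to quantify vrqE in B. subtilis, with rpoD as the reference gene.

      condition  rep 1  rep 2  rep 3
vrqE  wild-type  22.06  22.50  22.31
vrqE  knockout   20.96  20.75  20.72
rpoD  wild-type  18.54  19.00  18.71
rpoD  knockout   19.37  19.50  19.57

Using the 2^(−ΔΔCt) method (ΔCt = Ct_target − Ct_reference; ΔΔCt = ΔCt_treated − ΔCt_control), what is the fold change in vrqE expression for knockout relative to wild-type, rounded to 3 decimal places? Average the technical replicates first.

Mean Ct: vrqE wild-type 22.290; vrqE knockout 20.810; rpoD wild-type 18.750; rpoD knockout 19.480
ΔCt(wild-type) = 22.290 − 18.750 = 3.540
ΔCt(knockout) = 20.810 − 19.480 = 1.330
ΔΔCt = 1.330 − 3.540 = -2.210
Fold change = 2^(−(-2.210)) = 2^2.210 = 4.6268

4.627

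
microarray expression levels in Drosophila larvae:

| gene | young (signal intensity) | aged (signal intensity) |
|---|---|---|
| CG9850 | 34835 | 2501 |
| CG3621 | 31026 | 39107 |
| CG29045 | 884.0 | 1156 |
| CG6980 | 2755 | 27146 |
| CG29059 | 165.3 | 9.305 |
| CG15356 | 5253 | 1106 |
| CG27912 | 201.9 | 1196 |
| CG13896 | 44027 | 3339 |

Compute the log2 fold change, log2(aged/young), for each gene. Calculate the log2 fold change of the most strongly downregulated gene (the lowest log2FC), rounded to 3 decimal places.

-4.151

log2(2501/34835) = -3.800  (CG9850)
log2(39107/31026) = 0.334  (CG3621)
log2(1156/884.0) = 0.387  (CG29045)
log2(27146/2755) = 3.301  (CG6980)
log2(9.305/165.3) = -4.151  (CG29059)
log2(1106/5253) = -2.248  (CG15356)
log2(1196/201.9) = 2.567  (CG27912)
log2(3339/44027) = -3.721  (CG13896)
CG29059 is most strongly downregulated.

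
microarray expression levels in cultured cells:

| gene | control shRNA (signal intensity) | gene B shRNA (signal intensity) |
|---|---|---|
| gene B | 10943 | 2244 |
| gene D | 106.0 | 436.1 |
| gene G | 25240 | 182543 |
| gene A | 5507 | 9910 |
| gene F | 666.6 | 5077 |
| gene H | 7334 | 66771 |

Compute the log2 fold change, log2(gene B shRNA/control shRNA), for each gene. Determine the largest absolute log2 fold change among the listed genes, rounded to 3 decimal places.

log2(2244/10943) = -2.286  (gene B)
log2(436.1/106.0) = 2.041  (gene D)
log2(182543/25240) = 2.854  (gene G)
log2(9910/5507) = 0.848  (gene A)
log2(5077/666.6) = 2.929  (gene F)
log2(66771/7334) = 3.187  (gene H)
The largest magnitude belongs to gene H.

3.187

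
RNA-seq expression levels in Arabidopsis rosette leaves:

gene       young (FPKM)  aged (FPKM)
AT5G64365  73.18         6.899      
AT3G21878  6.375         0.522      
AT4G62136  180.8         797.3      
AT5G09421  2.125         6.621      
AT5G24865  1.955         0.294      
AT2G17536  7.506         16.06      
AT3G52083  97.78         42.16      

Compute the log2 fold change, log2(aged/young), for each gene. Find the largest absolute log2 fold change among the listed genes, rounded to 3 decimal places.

3.610

log2(6.899/73.18) = -3.407  (AT5G64365)
log2(0.522/6.375) = -3.610  (AT3G21878)
log2(797.3/180.8) = 2.141  (AT4G62136)
log2(6.621/2.125) = 1.640  (AT5G09421)
log2(0.294/1.955) = -2.733  (AT5G24865)
log2(16.06/7.506) = 1.097  (AT2G17536)
log2(42.16/97.78) = -1.214  (AT3G52083)
The largest magnitude belongs to AT3G21878.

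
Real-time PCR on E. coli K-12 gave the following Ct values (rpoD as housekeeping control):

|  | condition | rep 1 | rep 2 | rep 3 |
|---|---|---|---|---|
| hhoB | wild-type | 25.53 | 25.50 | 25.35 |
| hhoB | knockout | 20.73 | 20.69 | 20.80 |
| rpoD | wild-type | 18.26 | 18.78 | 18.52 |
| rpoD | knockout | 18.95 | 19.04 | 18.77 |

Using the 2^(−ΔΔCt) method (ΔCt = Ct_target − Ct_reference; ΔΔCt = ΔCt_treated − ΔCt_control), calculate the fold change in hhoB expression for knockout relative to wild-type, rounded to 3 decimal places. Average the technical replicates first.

34.776

Mean Ct: hhoB wild-type 25.460; hhoB knockout 20.740; rpoD wild-type 18.520; rpoD knockout 18.920
ΔCt(wild-type) = 25.460 − 18.520 = 6.940
ΔCt(knockout) = 20.740 − 18.920 = 1.820
ΔΔCt = 1.820 − 6.940 = -5.120
Fold change = 2^(−(-5.120)) = 2^5.120 = 34.7755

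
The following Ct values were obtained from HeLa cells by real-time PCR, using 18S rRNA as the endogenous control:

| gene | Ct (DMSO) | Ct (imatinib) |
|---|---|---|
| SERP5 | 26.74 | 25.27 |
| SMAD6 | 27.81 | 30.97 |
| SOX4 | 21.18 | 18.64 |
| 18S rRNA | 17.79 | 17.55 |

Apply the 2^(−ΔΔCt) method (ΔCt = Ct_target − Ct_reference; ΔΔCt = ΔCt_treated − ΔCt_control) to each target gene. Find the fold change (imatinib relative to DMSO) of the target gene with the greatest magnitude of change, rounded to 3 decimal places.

0.095

SERP5: ΔΔCt = (25.27−17.55) − (26.74−17.79) = 7.72 − 8.95 = -1.23; fold change = 2^1.23 = 2.346
SMAD6: ΔΔCt = (30.97−17.55) − (27.81−17.79) = 13.42 − 10.02 = 3.40; fold change = 2^-3.40 = 0.095
SOX4: ΔΔCt = (18.64−17.55) − (21.18−17.79) = 1.09 − 3.39 = -2.30; fold change = 2^2.30 = 4.925
SMAD6 has the largest |ΔΔCt| = 3.40.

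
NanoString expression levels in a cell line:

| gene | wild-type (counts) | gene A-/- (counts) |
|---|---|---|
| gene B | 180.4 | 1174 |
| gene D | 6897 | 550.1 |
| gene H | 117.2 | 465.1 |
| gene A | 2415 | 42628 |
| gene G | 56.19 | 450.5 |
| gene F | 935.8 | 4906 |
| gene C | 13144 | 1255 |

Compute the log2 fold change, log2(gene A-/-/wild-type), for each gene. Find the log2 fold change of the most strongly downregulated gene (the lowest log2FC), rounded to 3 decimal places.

log2(1174/180.4) = 2.702  (gene B)
log2(550.1/6897) = -3.648  (gene D)
log2(465.1/117.2) = 1.989  (gene H)
log2(42628/2415) = 4.142  (gene A)
log2(450.5/56.19) = 3.003  (gene G)
log2(4906/935.8) = 2.390  (gene F)
log2(1255/13144) = -3.389  (gene C)
gene D is most strongly downregulated.

-3.648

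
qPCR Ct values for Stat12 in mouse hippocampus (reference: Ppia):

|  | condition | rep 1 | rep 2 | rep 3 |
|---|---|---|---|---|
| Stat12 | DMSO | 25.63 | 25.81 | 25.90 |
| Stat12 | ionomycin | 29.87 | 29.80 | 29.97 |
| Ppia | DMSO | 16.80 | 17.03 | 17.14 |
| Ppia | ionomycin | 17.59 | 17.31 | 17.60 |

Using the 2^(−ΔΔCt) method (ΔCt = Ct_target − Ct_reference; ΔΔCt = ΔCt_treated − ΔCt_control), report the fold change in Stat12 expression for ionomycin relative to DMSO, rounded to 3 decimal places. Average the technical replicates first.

0.083

Mean Ct: Stat12 DMSO 25.780; Stat12 ionomycin 29.880; Ppia DMSO 16.990; Ppia ionomycin 17.500
ΔCt(DMSO) = 25.780 − 16.990 = 8.790
ΔCt(ionomycin) = 29.880 − 17.500 = 12.380
ΔΔCt = 12.380 − 8.790 = 3.590
Fold change = 2^(−3.590) = 0.0830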